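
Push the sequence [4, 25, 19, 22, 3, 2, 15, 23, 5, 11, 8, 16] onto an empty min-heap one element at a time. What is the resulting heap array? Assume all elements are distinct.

[2, 4, 3, 5, 8, 16, 15, 25, 23, 22, 11, 19]

Insert 4:
  append 4 at index 0 → [4] (no swap needed)
Insert 25:
  append 25 at index 1 → [4, 25] (no swap needed)
Insert 19:
  append 19 at index 2 → [4, 25, 19] (no swap needed)
Insert 22:
  append 22 at index 3 → [4, 25, 19, 22]
  22 < parent 25 at index 1, swap → [4, 22, 19, 25]
Insert 3:
  append 3 at index 4 → [4, 22, 19, 25, 3]
  3 < parent 22 at index 1, swap → [4, 3, 19, 25, 22]
  3 < parent 4 at index 0, swap → [3, 4, 19, 25, 22]
Insert 2:
  append 2 at index 5 → [3, 4, 19, 25, 22, 2]
  2 < parent 19 at index 2, swap → [3, 4, 2, 25, 22, 19]
  2 < parent 3 at index 0, swap → [2, 4, 3, 25, 22, 19]
Insert 15:
  append 15 at index 6 → [2, 4, 3, 25, 22, 19, 15] (no swap needed)
Insert 23:
  append 23 at index 7 → [2, 4, 3, 25, 22, 19, 15, 23]
  23 < parent 25 at index 3, swap → [2, 4, 3, 23, 22, 19, 15, 25]
Insert 5:
  append 5 at index 8 → [2, 4, 3, 23, 22, 19, 15, 25, 5]
  5 < parent 23 at index 3, swap → [2, 4, 3, 5, 22, 19, 15, 25, 23]
Insert 11:
  append 11 at index 9 → [2, 4, 3, 5, 22, 19, 15, 25, 23, 11]
  11 < parent 22 at index 4, swap → [2, 4, 3, 5, 11, 19, 15, 25, 23, 22]
Insert 8:
  append 8 at index 10 → [2, 4, 3, 5, 11, 19, 15, 25, 23, 22, 8]
  8 < parent 11 at index 4, swap → [2, 4, 3, 5, 8, 19, 15, 25, 23, 22, 11]
Insert 16:
  append 16 at index 11 → [2, 4, 3, 5, 8, 19, 15, 25, 23, 22, 11, 16]
  16 < parent 19 at index 5, swap → [2, 4, 3, 5, 8, 16, 15, 25, 23, 22, 11, 19]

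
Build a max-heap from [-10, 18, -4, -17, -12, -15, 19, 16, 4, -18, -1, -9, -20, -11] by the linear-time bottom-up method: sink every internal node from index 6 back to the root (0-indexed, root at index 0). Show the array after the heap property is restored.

sift down from index 6: already satisfies heap property
sift down from index 5:
  -15 vs larger child -9 at index 11, swap → [-10, 18, -4, -17, -12, -9, 19, 16, 4, -18, -1, -15, -20, -11]
sift down from index 4:
  -12 vs larger child -1 at index 10, swap → [-10, 18, -4, -17, -1, -9, 19, 16, 4, -18, -12, -15, -20, -11]
sift down from index 3:
  -17 vs larger child 16 at index 7, swap → [-10, 18, -4, 16, -1, -9, 19, -17, 4, -18, -12, -15, -20, -11]
sift down from index 2:
  -4 vs larger child 19 at index 6, swap → [-10, 18, 19, 16, -1, -9, -4, -17, 4, -18, -12, -15, -20, -11]
sift down from index 1: already satisfies heap property
sift down from index 0:
  -10 vs larger child 19 at index 2, swap → [19, 18, -10, 16, -1, -9, -4, -17, 4, -18, -12, -15, -20, -11]
  -10 vs larger child -4 at index 6, swap → [19, 18, -4, 16, -1, -9, -10, -17, 4, -18, -12, -15, -20, -11]

[19, 18, -4, 16, -1, -9, -10, -17, 4, -18, -12, -15, -20, -11]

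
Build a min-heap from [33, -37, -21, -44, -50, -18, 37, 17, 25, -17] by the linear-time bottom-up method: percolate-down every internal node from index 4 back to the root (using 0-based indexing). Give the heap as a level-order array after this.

sift down from index 4: already satisfies heap property
sift down from index 3: already satisfies heap property
sift down from index 2: already satisfies heap property
sift down from index 1:
  -37 vs smaller child -50 at index 4, swap → [33, -50, -21, -44, -37, -18, 37, 17, 25, -17]
sift down from index 0:
  33 vs smaller child -50 at index 1, swap → [-50, 33, -21, -44, -37, -18, 37, 17, 25, -17]
  33 vs smaller child -44 at index 3, swap → [-50, -44, -21, 33, -37, -18, 37, 17, 25, -17]
  33 vs smaller child 17 at index 7, swap → [-50, -44, -21, 17, -37, -18, 37, 33, 25, -17]

[-50, -44, -21, 17, -37, -18, 37, 33, 25, -17]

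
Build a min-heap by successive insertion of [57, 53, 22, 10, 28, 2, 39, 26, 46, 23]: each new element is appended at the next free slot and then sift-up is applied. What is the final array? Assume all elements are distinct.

[2, 22, 10, 26, 23, 53, 39, 57, 46, 28]

Insert 57:
  append 57 at index 0 → [57] (no swap needed)
Insert 53:
  append 53 at index 1 → [57, 53]
  53 < parent 57 at index 0, swap → [53, 57]
Insert 22:
  append 22 at index 2 → [53, 57, 22]
  22 < parent 53 at index 0, swap → [22, 57, 53]
Insert 10:
  append 10 at index 3 → [22, 57, 53, 10]
  10 < parent 57 at index 1, swap → [22, 10, 53, 57]
  10 < parent 22 at index 0, swap → [10, 22, 53, 57]
Insert 28:
  append 28 at index 4 → [10, 22, 53, 57, 28] (no swap needed)
Insert 2:
  append 2 at index 5 → [10, 22, 53, 57, 28, 2]
  2 < parent 53 at index 2, swap → [10, 22, 2, 57, 28, 53]
  2 < parent 10 at index 0, swap → [2, 22, 10, 57, 28, 53]
Insert 39:
  append 39 at index 6 → [2, 22, 10, 57, 28, 53, 39] (no swap needed)
Insert 26:
  append 26 at index 7 → [2, 22, 10, 57, 28, 53, 39, 26]
  26 < parent 57 at index 3, swap → [2, 22, 10, 26, 28, 53, 39, 57]
Insert 46:
  append 46 at index 8 → [2, 22, 10, 26, 28, 53, 39, 57, 46] (no swap needed)
Insert 23:
  append 23 at index 9 → [2, 22, 10, 26, 28, 53, 39, 57, 46, 23]
  23 < parent 28 at index 4, swap → [2, 22, 10, 26, 23, 53, 39, 57, 46, 28]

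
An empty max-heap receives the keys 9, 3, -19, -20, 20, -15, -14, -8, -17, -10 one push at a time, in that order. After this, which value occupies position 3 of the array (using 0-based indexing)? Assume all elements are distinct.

Insert 9:
  append 9 at index 0 → [9] (no swap needed)
Insert 3:
  append 3 at index 1 → [9, 3] (no swap needed)
Insert -19:
  append -19 at index 2 → [9, 3, -19] (no swap needed)
Insert -20:
  append -20 at index 3 → [9, 3, -19, -20] (no swap needed)
Insert 20:
  append 20 at index 4 → [9, 3, -19, -20, 20]
  20 > parent 3 at index 1, swap → [9, 20, -19, -20, 3]
  20 > parent 9 at index 0, swap → [20, 9, -19, -20, 3]
Insert -15:
  append -15 at index 5 → [20, 9, -19, -20, 3, -15]
  -15 > parent -19 at index 2, swap → [20, 9, -15, -20, 3, -19]
Insert -14:
  append -14 at index 6 → [20, 9, -15, -20, 3, -19, -14]
  -14 > parent -15 at index 2, swap → [20, 9, -14, -20, 3, -19, -15]
Insert -8:
  append -8 at index 7 → [20, 9, -14, -20, 3, -19, -15, -8]
  -8 > parent -20 at index 3, swap → [20, 9, -14, -8, 3, -19, -15, -20]
Insert -17:
  append -17 at index 8 → [20, 9, -14, -8, 3, -19, -15, -20, -17] (no swap needed)
Insert -10:
  append -10 at index 9 → [20, 9, -14, -8, 3, -19, -15, -20, -17, -10] (no swap needed)
resulting array: [20, 9, -14, -8, 3, -19, -15, -20, -17, -10]

-8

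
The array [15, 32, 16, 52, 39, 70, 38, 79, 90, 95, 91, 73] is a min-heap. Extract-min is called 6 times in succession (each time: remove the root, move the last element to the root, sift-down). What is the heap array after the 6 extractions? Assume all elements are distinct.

extract-min #1 returns 15:
  remove root 15; move last element 73 to root → [73, 32, 16, 52, 39, 70, 38, 79, 90, 95, 91]
  73 vs smaller child 16 at index 2, swap → [16, 32, 73, 52, 39, 70, 38, 79, 90, 95, 91]
  73 vs smaller child 38 at index 6, swap → [16, 32, 38, 52, 39, 70, 73, 79, 90, 95, 91]
extract-min #2 returns 16:
  remove root 16; move last element 91 to root → [91, 32, 38, 52, 39, 70, 73, 79, 90, 95]
  91 vs smaller child 32 at index 1, swap → [32, 91, 38, 52, 39, 70, 73, 79, 90, 95]
  91 vs smaller child 39 at index 4, swap → [32, 39, 38, 52, 91, 70, 73, 79, 90, 95]
extract-min #3 returns 32:
  remove root 32; move last element 95 to root → [95, 39, 38, 52, 91, 70, 73, 79, 90]
  95 vs smaller child 38 at index 2, swap → [38, 39, 95, 52, 91, 70, 73, 79, 90]
  95 vs smaller child 70 at index 5, swap → [38, 39, 70, 52, 91, 95, 73, 79, 90]
extract-min #4 returns 38:
  remove root 38; move last element 90 to root → [90, 39, 70, 52, 91, 95, 73, 79]
  90 vs smaller child 39 at index 1, swap → [39, 90, 70, 52, 91, 95, 73, 79]
  90 vs smaller child 52 at index 3, swap → [39, 52, 70, 90, 91, 95, 73, 79]
  90 vs only child 79 at index 7, swap → [39, 52, 70, 79, 91, 95, 73, 90]
extract-min #5 returns 39:
  remove root 39; move last element 90 to root → [90, 52, 70, 79, 91, 95, 73]
  90 vs smaller child 52 at index 1, swap → [52, 90, 70, 79, 91, 95, 73]
  90 vs smaller child 79 at index 3, swap → [52, 79, 70, 90, 91, 95, 73]
extract-min #6 returns 52:
  remove root 52; move last element 73 to root → [73, 79, 70, 90, 91, 95]
  73 vs smaller child 70 at index 2, swap → [70, 79, 73, 90, 91, 95]

[70, 79, 73, 90, 91, 95]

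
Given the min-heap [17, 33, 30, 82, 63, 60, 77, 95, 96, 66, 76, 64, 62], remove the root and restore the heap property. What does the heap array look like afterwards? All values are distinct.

remove root 17; move last element 62 to root → [62, 33, 30, 82, 63, 60, 77, 95, 96, 66, 76, 64]
62 vs smaller child 30 at index 2, swap → [30, 33, 62, 82, 63, 60, 77, 95, 96, 66, 76, 64]
62 vs smaller child 60 at index 5, swap → [30, 33, 60, 82, 63, 62, 77, 95, 96, 66, 76, 64]

[30, 33, 60, 82, 63, 62, 77, 95, 96, 66, 76, 64]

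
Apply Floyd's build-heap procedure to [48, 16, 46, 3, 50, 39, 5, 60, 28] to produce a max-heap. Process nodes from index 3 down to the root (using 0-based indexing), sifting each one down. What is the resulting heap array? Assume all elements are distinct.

sift down from index 3:
  3 vs larger child 60 at index 7, swap → [48, 16, 46, 60, 50, 39, 5, 3, 28]
sift down from index 2: already satisfies heap property
sift down from index 1:
  16 vs larger child 60 at index 3, swap → [48, 60, 46, 16, 50, 39, 5, 3, 28]
  16 vs larger child 28 at index 8, swap → [48, 60, 46, 28, 50, 39, 5, 3, 16]
sift down from index 0:
  48 vs larger child 60 at index 1, swap → [60, 48, 46, 28, 50, 39, 5, 3, 16]
  48 vs larger child 50 at index 4, swap → [60, 50, 46, 28, 48, 39, 5, 3, 16]

[60, 50, 46, 28, 48, 39, 5, 3, 16]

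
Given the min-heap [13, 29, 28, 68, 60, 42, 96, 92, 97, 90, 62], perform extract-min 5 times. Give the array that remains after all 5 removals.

extract-min #1 returns 13:
  remove root 13; move last element 62 to root → [62, 29, 28, 68, 60, 42, 96, 92, 97, 90]
  62 vs smaller child 28 at index 2, swap → [28, 29, 62, 68, 60, 42, 96, 92, 97, 90]
  62 vs smaller child 42 at index 5, swap → [28, 29, 42, 68, 60, 62, 96, 92, 97, 90]
extract-min #2 returns 28:
  remove root 28; move last element 90 to root → [90, 29, 42, 68, 60, 62, 96, 92, 97]
  90 vs smaller child 29 at index 1, swap → [29, 90, 42, 68, 60, 62, 96, 92, 97]
  90 vs smaller child 60 at index 4, swap → [29, 60, 42, 68, 90, 62, 96, 92, 97]
extract-min #3 returns 29:
  remove root 29; move last element 97 to root → [97, 60, 42, 68, 90, 62, 96, 92]
  97 vs smaller child 42 at index 2, swap → [42, 60, 97, 68, 90, 62, 96, 92]
  97 vs smaller child 62 at index 5, swap → [42, 60, 62, 68, 90, 97, 96, 92]
extract-min #4 returns 42:
  remove root 42; move last element 92 to root → [92, 60, 62, 68, 90, 97, 96]
  92 vs smaller child 60 at index 1, swap → [60, 92, 62, 68, 90, 97, 96]
  92 vs smaller child 68 at index 3, swap → [60, 68, 62, 92, 90, 97, 96]
extract-min #5 returns 60:
  remove root 60; move last element 96 to root → [96, 68, 62, 92, 90, 97]
  96 vs smaller child 62 at index 2, swap → [62, 68, 96, 92, 90, 97]

[62, 68, 96, 92, 90, 97]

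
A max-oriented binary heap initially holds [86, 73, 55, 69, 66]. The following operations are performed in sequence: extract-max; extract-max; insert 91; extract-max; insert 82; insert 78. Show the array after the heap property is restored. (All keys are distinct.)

[82, 78, 55, 66, 69]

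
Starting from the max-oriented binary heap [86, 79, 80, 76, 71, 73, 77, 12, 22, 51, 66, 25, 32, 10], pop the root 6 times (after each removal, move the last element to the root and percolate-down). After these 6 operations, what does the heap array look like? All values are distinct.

extract-max #1 returns 86:
  remove root 86; move last element 10 to root → [10, 79, 80, 76, 71, 73, 77, 12, 22, 51, 66, 25, 32]
  10 vs larger child 80 at index 2, swap → [80, 79, 10, 76, 71, 73, 77, 12, 22, 51, 66, 25, 32]
  10 vs larger child 77 at index 6, swap → [80, 79, 77, 76, 71, 73, 10, 12, 22, 51, 66, 25, 32]
extract-max #2 returns 80:
  remove root 80; move last element 32 to root → [32, 79, 77, 76, 71, 73, 10, 12, 22, 51, 66, 25]
  32 vs larger child 79 at index 1, swap → [79, 32, 77, 76, 71, 73, 10, 12, 22, 51, 66, 25]
  32 vs larger child 76 at index 3, swap → [79, 76, 77, 32, 71, 73, 10, 12, 22, 51, 66, 25]
extract-max #3 returns 79:
  remove root 79; move last element 25 to root → [25, 76, 77, 32, 71, 73, 10, 12, 22, 51, 66]
  25 vs larger child 77 at index 2, swap → [77, 76, 25, 32, 71, 73, 10, 12, 22, 51, 66]
  25 vs larger child 73 at index 5, swap → [77, 76, 73, 32, 71, 25, 10, 12, 22, 51, 66]
extract-max #4 returns 77:
  remove root 77; move last element 66 to root → [66, 76, 73, 32, 71, 25, 10, 12, 22, 51]
  66 vs larger child 76 at index 1, swap → [76, 66, 73, 32, 71, 25, 10, 12, 22, 51]
  66 vs larger child 71 at index 4, swap → [76, 71, 73, 32, 66, 25, 10, 12, 22, 51]
extract-max #5 returns 76:
  remove root 76; move last element 51 to root → [51, 71, 73, 32, 66, 25, 10, 12, 22]
  51 vs larger child 73 at index 2, swap → [73, 71, 51, 32, 66, 25, 10, 12, 22]
extract-max #6 returns 73:
  remove root 73; move last element 22 to root → [22, 71, 51, 32, 66, 25, 10, 12]
  22 vs larger child 71 at index 1, swap → [71, 22, 51, 32, 66, 25, 10, 12]
  22 vs larger child 66 at index 4, swap → [71, 66, 51, 32, 22, 25, 10, 12]

[71, 66, 51, 32, 22, 25, 10, 12]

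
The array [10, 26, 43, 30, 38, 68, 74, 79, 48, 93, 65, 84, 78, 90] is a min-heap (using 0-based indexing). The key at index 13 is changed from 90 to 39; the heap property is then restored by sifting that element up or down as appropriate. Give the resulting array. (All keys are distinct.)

set index 13 from 90 to 39 → [10, 26, 43, 30, 38, 68, 74, 79, 48, 93, 65, 84, 78, 39]
39 < parent 74 at index 6, swap → [10, 26, 43, 30, 38, 68, 39, 79, 48, 93, 65, 84, 78, 74]
39 < parent 43 at index 2, swap → [10, 26, 39, 30, 38, 68, 43, 79, 48, 93, 65, 84, 78, 74]

[10, 26, 39, 30, 38, 68, 43, 79, 48, 93, 65, 84, 78, 74]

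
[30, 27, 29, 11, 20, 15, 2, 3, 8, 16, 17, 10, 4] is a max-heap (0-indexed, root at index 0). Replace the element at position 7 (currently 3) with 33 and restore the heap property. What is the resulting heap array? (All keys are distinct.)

[33, 30, 29, 27, 20, 15, 2, 11, 8, 16, 17, 10, 4]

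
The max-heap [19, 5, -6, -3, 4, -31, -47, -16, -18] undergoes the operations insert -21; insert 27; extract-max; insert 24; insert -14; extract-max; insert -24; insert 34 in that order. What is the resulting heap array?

insert -21:
  append -21 at index 9 → [19, 5, -6, -3, 4, -31, -47, -16, -18, -21] (no swap needed)
insert 27:
  append 27 at index 10 → [19, 5, -6, -3, 4, -31, -47, -16, -18, -21, 27]
  27 > parent 4 at index 4, swap → [19, 5, -6, -3, 27, -31, -47, -16, -18, -21, 4]
  27 > parent 5 at index 1, swap → [19, 27, -6, -3, 5, -31, -47, -16, -18, -21, 4]
  27 > parent 19 at index 0, swap → [27, 19, -6, -3, 5, -31, -47, -16, -18, -21, 4]
extract-max → returns 27:
  remove root 27; move last element 4 to root → [4, 19, -6, -3, 5, -31, -47, -16, -18, -21]
  4 vs larger child 19 at index 1, swap → [19, 4, -6, -3, 5, -31, -47, -16, -18, -21]
  4 vs larger child 5 at index 4, swap → [19, 5, -6, -3, 4, -31, -47, -16, -18, -21]
insert 24:
  append 24 at index 10 → [19, 5, -6, -3, 4, -31, -47, -16, -18, -21, 24]
  24 > parent 4 at index 4, swap → [19, 5, -6, -3, 24, -31, -47, -16, -18, -21, 4]
  24 > parent 5 at index 1, swap → [19, 24, -6, -3, 5, -31, -47, -16, -18, -21, 4]
  24 > parent 19 at index 0, swap → [24, 19, -6, -3, 5, -31, -47, -16, -18, -21, 4]
insert -14:
  append -14 at index 11 → [24, 19, -6, -3, 5, -31, -47, -16, -18, -21, 4, -14]
  -14 > parent -31 at index 5, swap → [24, 19, -6, -3, 5, -14, -47, -16, -18, -21, 4, -31]
extract-max → returns 24:
  remove root 24; move last element -31 to root → [-31, 19, -6, -3, 5, -14, -47, -16, -18, -21, 4]
  -31 vs larger child 19 at index 1, swap → [19, -31, -6, -3, 5, -14, -47, -16, -18, -21, 4]
  -31 vs larger child 5 at index 4, swap → [19, 5, -6, -3, -31, -14, -47, -16, -18, -21, 4]
  -31 vs larger child 4 at index 10, swap → [19, 5, -6, -3, 4, -14, -47, -16, -18, -21, -31]
insert -24:
  append -24 at index 11 → [19, 5, -6, -3, 4, -14, -47, -16, -18, -21, -31, -24] (no swap needed)
insert 34:
  append 34 at index 12 → [19, 5, -6, -3, 4, -14, -47, -16, -18, -21, -31, -24, 34]
  34 > parent -14 at index 5, swap → [19, 5, -6, -3, 4, 34, -47, -16, -18, -21, -31, -24, -14]
  34 > parent -6 at index 2, swap → [19, 5, 34, -3, 4, -6, -47, -16, -18, -21, -31, -24, -14]
  34 > parent 19 at index 0, swap → [34, 5, 19, -3, 4, -6, -47, -16, -18, -21, -31, -24, -14]

[34, 5, 19, -3, 4, -6, -47, -16, -18, -21, -31, -24, -14]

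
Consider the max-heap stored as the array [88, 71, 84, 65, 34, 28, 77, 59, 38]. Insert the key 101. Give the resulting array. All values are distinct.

append 101 at index 9 → [88, 71, 84, 65, 34, 28, 77, 59, 38, 101]
101 > parent 34 at index 4, swap → [88, 71, 84, 65, 101, 28, 77, 59, 38, 34]
101 > parent 71 at index 1, swap → [88, 101, 84, 65, 71, 28, 77, 59, 38, 34]
101 > parent 88 at index 0, swap → [101, 88, 84, 65, 71, 28, 77, 59, 38, 34]

[101, 88, 84, 65, 71, 28, 77, 59, 38, 34]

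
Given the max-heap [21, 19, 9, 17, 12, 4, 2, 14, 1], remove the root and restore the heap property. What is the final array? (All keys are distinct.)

[19, 17, 9, 14, 12, 4, 2, 1]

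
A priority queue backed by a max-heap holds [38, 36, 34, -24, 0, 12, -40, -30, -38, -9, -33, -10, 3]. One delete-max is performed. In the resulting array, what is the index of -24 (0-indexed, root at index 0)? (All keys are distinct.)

3

remove root 38; move last element 3 to root → [3, 36, 34, -24, 0, 12, -40, -30, -38, -9, -33, -10]
3 vs larger child 36 at index 1, swap → [36, 3, 34, -24, 0, 12, -40, -30, -38, -9, -33, -10]
resulting array: [36, 3, 34, -24, 0, 12, -40, -30, -38, -9, -33, -10]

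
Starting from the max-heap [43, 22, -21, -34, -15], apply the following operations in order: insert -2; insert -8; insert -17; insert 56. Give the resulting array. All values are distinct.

[56, 43, -2, 22, -15, -21, -8, -34, -17]

insert -2:
  append -2 at index 5 → [43, 22, -21, -34, -15, -2]
  -2 > parent -21 at index 2, swap → [43, 22, -2, -34, -15, -21]
insert -8:
  append -8 at index 6 → [43, 22, -2, -34, -15, -21, -8] (no swap needed)
insert -17:
  append -17 at index 7 → [43, 22, -2, -34, -15, -21, -8, -17]
  -17 > parent -34 at index 3, swap → [43, 22, -2, -17, -15, -21, -8, -34]
insert 56:
  append 56 at index 8 → [43, 22, -2, -17, -15, -21, -8, -34, 56]
  56 > parent -17 at index 3, swap → [43, 22, -2, 56, -15, -21, -8, -34, -17]
  56 > parent 22 at index 1, swap → [43, 56, -2, 22, -15, -21, -8, -34, -17]
  56 > parent 43 at index 0, swap → [56, 43, -2, 22, -15, -21, -8, -34, -17]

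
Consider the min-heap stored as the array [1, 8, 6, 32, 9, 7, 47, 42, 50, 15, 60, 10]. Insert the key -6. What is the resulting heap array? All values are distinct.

[-6, 8, 1, 32, 9, 6, 47, 42, 50, 15, 60, 10, 7]

append -6 at index 12 → [1, 8, 6, 32, 9, 7, 47, 42, 50, 15, 60, 10, -6]
-6 < parent 7 at index 5, swap → [1, 8, 6, 32, 9, -6, 47, 42, 50, 15, 60, 10, 7]
-6 < parent 6 at index 2, swap → [1, 8, -6, 32, 9, 6, 47, 42, 50, 15, 60, 10, 7]
-6 < parent 1 at index 0, swap → [-6, 8, 1, 32, 9, 6, 47, 42, 50, 15, 60, 10, 7]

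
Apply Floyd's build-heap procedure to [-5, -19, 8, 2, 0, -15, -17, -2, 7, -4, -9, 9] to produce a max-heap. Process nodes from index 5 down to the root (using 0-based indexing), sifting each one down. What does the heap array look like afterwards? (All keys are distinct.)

[9, 7, 8, 2, 0, -5, -17, -2, -19, -4, -9, -15]

sift down from index 5:
  -15 vs only child 9 at index 11, swap → [-5, -19, 8, 2, 0, 9, -17, -2, 7, -4, -9, -15]
sift down from index 4: already satisfies heap property
sift down from index 3:
  2 vs larger child 7 at index 8, swap → [-5, -19, 8, 7, 0, 9, -17, -2, 2, -4, -9, -15]
sift down from index 2:
  8 vs larger child 9 at index 5, swap → [-5, -19, 9, 7, 0, 8, -17, -2, 2, -4, -9, -15]
sift down from index 1:
  -19 vs larger child 7 at index 3, swap → [-5, 7, 9, -19, 0, 8, -17, -2, 2, -4, -9, -15]
  -19 vs larger child 2 at index 8, swap → [-5, 7, 9, 2, 0, 8, -17, -2, -19, -4, -9, -15]
sift down from index 0:
  -5 vs larger child 9 at index 2, swap → [9, 7, -5, 2, 0, 8, -17, -2, -19, -4, -9, -15]
  -5 vs larger child 8 at index 5, swap → [9, 7, 8, 2, 0, -5, -17, -2, -19, -4, -9, -15]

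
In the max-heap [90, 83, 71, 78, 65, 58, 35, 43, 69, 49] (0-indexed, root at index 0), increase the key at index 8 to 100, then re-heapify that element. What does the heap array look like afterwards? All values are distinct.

[100, 90, 71, 83, 65, 58, 35, 43, 78, 49]

set index 8 from 69 to 100 → [90, 83, 71, 78, 65, 58, 35, 43, 100, 49]
100 > parent 78 at index 3, swap → [90, 83, 71, 100, 65, 58, 35, 43, 78, 49]
100 > parent 83 at index 1, swap → [90, 100, 71, 83, 65, 58, 35, 43, 78, 49]
100 > parent 90 at index 0, swap → [100, 90, 71, 83, 65, 58, 35, 43, 78, 49]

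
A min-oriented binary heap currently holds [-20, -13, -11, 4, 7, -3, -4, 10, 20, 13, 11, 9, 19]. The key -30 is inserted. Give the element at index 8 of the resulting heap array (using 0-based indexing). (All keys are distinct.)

20

append -30 at index 13 → [-20, -13, -11, 4, 7, -3, -4, 10, 20, 13, 11, 9, 19, -30]
-30 < parent -4 at index 6, swap → [-20, -13, -11, 4, 7, -3, -30, 10, 20, 13, 11, 9, 19, -4]
-30 < parent -11 at index 2, swap → [-20, -13, -30, 4, 7, -3, -11, 10, 20, 13, 11, 9, 19, -4]
-30 < parent -20 at index 0, swap → [-30, -13, -20, 4, 7, -3, -11, 10, 20, 13, 11, 9, 19, -4]
resulting array: [-30, -13, -20, 4, 7, -3, -11, 10, 20, 13, 11, 9, 19, -4]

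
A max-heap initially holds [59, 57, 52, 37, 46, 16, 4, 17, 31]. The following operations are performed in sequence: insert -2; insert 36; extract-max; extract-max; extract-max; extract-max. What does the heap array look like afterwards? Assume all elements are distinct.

insert -2:
  append -2 at index 9 → [59, 57, 52, 37, 46, 16, 4, 17, 31, -2] (no swap needed)
insert 36:
  append 36 at index 10 → [59, 57, 52, 37, 46, 16, 4, 17, 31, -2, 36] (no swap needed)
extract-max → returns 59:
  remove root 59; move last element 36 to root → [36, 57, 52, 37, 46, 16, 4, 17, 31, -2]
  36 vs larger child 57 at index 1, swap → [57, 36, 52, 37, 46, 16, 4, 17, 31, -2]
  36 vs larger child 46 at index 4, swap → [57, 46, 52, 37, 36, 16, 4, 17, 31, -2]
extract-max → returns 57:
  remove root 57; move last element -2 to root → [-2, 46, 52, 37, 36, 16, 4, 17, 31]
  -2 vs larger child 52 at index 2, swap → [52, 46, -2, 37, 36, 16, 4, 17, 31]
  -2 vs larger child 16 at index 5, swap → [52, 46, 16, 37, 36, -2, 4, 17, 31]
extract-max → returns 52:
  remove root 52; move last element 31 to root → [31, 46, 16, 37, 36, -2, 4, 17]
  31 vs larger child 46 at index 1, swap → [46, 31, 16, 37, 36, -2, 4, 17]
  31 vs larger child 37 at index 3, swap → [46, 37, 16, 31, 36, -2, 4, 17]
extract-max → returns 46:
  remove root 46; move last element 17 to root → [17, 37, 16, 31, 36, -2, 4]
  17 vs larger child 37 at index 1, swap → [37, 17, 16, 31, 36, -2, 4]
  17 vs larger child 36 at index 4, swap → [37, 36, 16, 31, 17, -2, 4]

[37, 36, 16, 31, 17, -2, 4]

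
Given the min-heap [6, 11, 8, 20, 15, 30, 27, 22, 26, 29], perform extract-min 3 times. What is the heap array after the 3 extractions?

extract-min #1 returns 6:
  remove root 6; move last element 29 to root → [29, 11, 8, 20, 15, 30, 27, 22, 26]
  29 vs smaller child 8 at index 2, swap → [8, 11, 29, 20, 15, 30, 27, 22, 26]
  29 vs smaller child 27 at index 6, swap → [8, 11, 27, 20, 15, 30, 29, 22, 26]
extract-min #2 returns 8:
  remove root 8; move last element 26 to root → [26, 11, 27, 20, 15, 30, 29, 22]
  26 vs smaller child 11 at index 1, swap → [11, 26, 27, 20, 15, 30, 29, 22]
  26 vs smaller child 15 at index 4, swap → [11, 15, 27, 20, 26, 30, 29, 22]
extract-min #3 returns 11:
  remove root 11; move last element 22 to root → [22, 15, 27, 20, 26, 30, 29]
  22 vs smaller child 15 at index 1, swap → [15, 22, 27, 20, 26, 30, 29]
  22 vs smaller child 20 at index 3, swap → [15, 20, 27, 22, 26, 30, 29]

[15, 20, 27, 22, 26, 30, 29]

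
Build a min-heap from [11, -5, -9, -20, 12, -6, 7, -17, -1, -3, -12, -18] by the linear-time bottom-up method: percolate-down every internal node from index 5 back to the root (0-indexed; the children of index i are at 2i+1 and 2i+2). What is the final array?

sift down from index 5:
  -6 vs only child -18 at index 11, swap → [11, -5, -9, -20, 12, -18, 7, -17, -1, -3, -12, -6]
sift down from index 4:
  12 vs smaller child -12 at index 10, swap → [11, -5, -9, -20, -12, -18, 7, -17, -1, -3, 12, -6]
sift down from index 3: already satisfies heap property
sift down from index 2:
  -9 vs smaller child -18 at index 5, swap → [11, -5, -18, -20, -12, -9, 7, -17, -1, -3, 12, -6]
sift down from index 1:
  -5 vs smaller child -20 at index 3, swap → [11, -20, -18, -5, -12, -9, 7, -17, -1, -3, 12, -6]
  -5 vs smaller child -17 at index 7, swap → [11, -20, -18, -17, -12, -9, 7, -5, -1, -3, 12, -6]
sift down from index 0:
  11 vs smaller child -20 at index 1, swap → [-20, 11, -18, -17, -12, -9, 7, -5, -1, -3, 12, -6]
  11 vs smaller child -17 at index 3, swap → [-20, -17, -18, 11, -12, -9, 7, -5, -1, -3, 12, -6]
  11 vs smaller child -5 at index 7, swap → [-20, -17, -18, -5, -12, -9, 7, 11, -1, -3, 12, -6]

[-20, -17, -18, -5, -12, -9, 7, 11, -1, -3, 12, -6]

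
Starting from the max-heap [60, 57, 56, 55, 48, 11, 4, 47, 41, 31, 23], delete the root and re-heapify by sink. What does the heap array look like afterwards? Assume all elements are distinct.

[57, 55, 56, 47, 48, 11, 4, 23, 41, 31]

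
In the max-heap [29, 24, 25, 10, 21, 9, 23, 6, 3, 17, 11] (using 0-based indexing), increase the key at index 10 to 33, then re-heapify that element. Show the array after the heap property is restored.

set index 10 from 11 to 33 → [29, 24, 25, 10, 21, 9, 23, 6, 3, 17, 33]
33 > parent 21 at index 4, swap → [29, 24, 25, 10, 33, 9, 23, 6, 3, 17, 21]
33 > parent 24 at index 1, swap → [29, 33, 25, 10, 24, 9, 23, 6, 3, 17, 21]
33 > parent 29 at index 0, swap → [33, 29, 25, 10, 24, 9, 23, 6, 3, 17, 21]

[33, 29, 25, 10, 24, 9, 23, 6, 3, 17, 21]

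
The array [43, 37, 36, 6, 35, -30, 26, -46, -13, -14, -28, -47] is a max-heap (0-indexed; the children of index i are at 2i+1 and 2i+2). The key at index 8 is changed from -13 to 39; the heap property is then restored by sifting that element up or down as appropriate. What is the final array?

[43, 39, 36, 37, 35, -30, 26, -46, 6, -14, -28, -47]

set index 8 from -13 to 39 → [43, 37, 36, 6, 35, -30, 26, -46, 39, -14, -28, -47]
39 > parent 6 at index 3, swap → [43, 37, 36, 39, 35, -30, 26, -46, 6, -14, -28, -47]
39 > parent 37 at index 1, swap → [43, 39, 36, 37, 35, -30, 26, -46, 6, -14, -28, -47]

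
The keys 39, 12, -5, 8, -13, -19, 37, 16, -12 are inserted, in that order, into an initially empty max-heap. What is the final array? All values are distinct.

[39, 16, 37, 12, -13, -19, -5, 8, -12]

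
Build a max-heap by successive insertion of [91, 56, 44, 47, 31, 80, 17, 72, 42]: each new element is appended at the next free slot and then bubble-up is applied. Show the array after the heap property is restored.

[91, 72, 80, 56, 31, 44, 17, 47, 42]

Insert 91:
  append 91 at index 0 → [91] (no swap needed)
Insert 56:
  append 56 at index 1 → [91, 56] (no swap needed)
Insert 44:
  append 44 at index 2 → [91, 56, 44] (no swap needed)
Insert 47:
  append 47 at index 3 → [91, 56, 44, 47] (no swap needed)
Insert 31:
  append 31 at index 4 → [91, 56, 44, 47, 31] (no swap needed)
Insert 80:
  append 80 at index 5 → [91, 56, 44, 47, 31, 80]
  80 > parent 44 at index 2, swap → [91, 56, 80, 47, 31, 44]
Insert 17:
  append 17 at index 6 → [91, 56, 80, 47, 31, 44, 17] (no swap needed)
Insert 72:
  append 72 at index 7 → [91, 56, 80, 47, 31, 44, 17, 72]
  72 > parent 47 at index 3, swap → [91, 56, 80, 72, 31, 44, 17, 47]
  72 > parent 56 at index 1, swap → [91, 72, 80, 56, 31, 44, 17, 47]
Insert 42:
  append 42 at index 8 → [91, 72, 80, 56, 31, 44, 17, 47, 42] (no swap needed)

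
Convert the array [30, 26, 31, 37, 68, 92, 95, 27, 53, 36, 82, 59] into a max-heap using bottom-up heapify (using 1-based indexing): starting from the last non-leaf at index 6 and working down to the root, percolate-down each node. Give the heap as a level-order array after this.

sift down from index 6: already satisfies heap property
sift down from index 5:
  68 vs larger child 82 at index 11, swap → [30, 26, 31, 37, 82, 92, 95, 27, 53, 36, 68, 59]
sift down from index 4:
  37 vs larger child 53 at index 9, swap → [30, 26, 31, 53, 82, 92, 95, 27, 37, 36, 68, 59]
sift down from index 3:
  31 vs larger child 95 at index 7, swap → [30, 26, 95, 53, 82, 92, 31, 27, 37, 36, 68, 59]
sift down from index 2:
  26 vs larger child 82 at index 5, swap → [30, 82, 95, 53, 26, 92, 31, 27, 37, 36, 68, 59]
  26 vs larger child 68 at index 11, swap → [30, 82, 95, 53, 68, 92, 31, 27, 37, 36, 26, 59]
sift down from index 1:
  30 vs larger child 95 at index 3, swap → [95, 82, 30, 53, 68, 92, 31, 27, 37, 36, 26, 59]
  30 vs larger child 92 at index 6, swap → [95, 82, 92, 53, 68, 30, 31, 27, 37, 36, 26, 59]
  30 vs only child 59 at index 12, swap → [95, 82, 92, 53, 68, 59, 31, 27, 37, 36, 26, 30]

[95, 82, 92, 53, 68, 59, 31, 27, 37, 36, 26, 30]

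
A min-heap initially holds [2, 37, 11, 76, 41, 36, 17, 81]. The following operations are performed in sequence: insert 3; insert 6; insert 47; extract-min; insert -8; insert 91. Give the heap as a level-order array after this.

[-8, 3, 11, 37, 6, 36, 17, 81, 76, 47, 41, 91]

insert 3:
  append 3 at index 8 → [2, 37, 11, 76, 41, 36, 17, 81, 3]
  3 < parent 76 at index 3, swap → [2, 37, 11, 3, 41, 36, 17, 81, 76]
  3 < parent 37 at index 1, swap → [2, 3, 11, 37, 41, 36, 17, 81, 76]
insert 6:
  append 6 at index 9 → [2, 3, 11, 37, 41, 36, 17, 81, 76, 6]
  6 < parent 41 at index 4, swap → [2, 3, 11, 37, 6, 36, 17, 81, 76, 41]
insert 47:
  append 47 at index 10 → [2, 3, 11, 37, 6, 36, 17, 81, 76, 41, 47] (no swap needed)
extract-min → returns 2:
  remove root 2; move last element 47 to root → [47, 3, 11, 37, 6, 36, 17, 81, 76, 41]
  47 vs smaller child 3 at index 1, swap → [3, 47, 11, 37, 6, 36, 17, 81, 76, 41]
  47 vs smaller child 6 at index 4, swap → [3, 6, 11, 37, 47, 36, 17, 81, 76, 41]
  47 vs only child 41 at index 9, swap → [3, 6, 11, 37, 41, 36, 17, 81, 76, 47]
insert -8:
  append -8 at index 10 → [3, 6, 11, 37, 41, 36, 17, 81, 76, 47, -8]
  -8 < parent 41 at index 4, swap → [3, 6, 11, 37, -8, 36, 17, 81, 76, 47, 41]
  -8 < parent 6 at index 1, swap → [3, -8, 11, 37, 6, 36, 17, 81, 76, 47, 41]
  -8 < parent 3 at index 0, swap → [-8, 3, 11, 37, 6, 36, 17, 81, 76, 47, 41]
insert 91:
  append 91 at index 11 → [-8, 3, 11, 37, 6, 36, 17, 81, 76, 47, 41, 91] (no swap needed)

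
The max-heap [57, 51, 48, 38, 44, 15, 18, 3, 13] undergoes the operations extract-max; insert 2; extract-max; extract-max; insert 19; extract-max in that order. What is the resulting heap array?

[38, 19, 18, 3, 13, 15, 2]

extract-max → returns 57:
  remove root 57; move last element 13 to root → [13, 51, 48, 38, 44, 15, 18, 3]
  13 vs larger child 51 at index 1, swap → [51, 13, 48, 38, 44, 15, 18, 3]
  13 vs larger child 44 at index 4, swap → [51, 44, 48, 38, 13, 15, 18, 3]
insert 2:
  append 2 at index 8 → [51, 44, 48, 38, 13, 15, 18, 3, 2] (no swap needed)
extract-max → returns 51:
  remove root 51; move last element 2 to root → [2, 44, 48, 38, 13, 15, 18, 3]
  2 vs larger child 48 at index 2, swap → [48, 44, 2, 38, 13, 15, 18, 3]
  2 vs larger child 18 at index 6, swap → [48, 44, 18, 38, 13, 15, 2, 3]
extract-max → returns 48:
  remove root 48; move last element 3 to root → [3, 44, 18, 38, 13, 15, 2]
  3 vs larger child 44 at index 1, swap → [44, 3, 18, 38, 13, 15, 2]
  3 vs larger child 38 at index 3, swap → [44, 38, 18, 3, 13, 15, 2]
insert 19:
  append 19 at index 7 → [44, 38, 18, 3, 13, 15, 2, 19]
  19 > parent 3 at index 3, swap → [44, 38, 18, 19, 13, 15, 2, 3]
extract-max → returns 44:
  remove root 44; move last element 3 to root → [3, 38, 18, 19, 13, 15, 2]
  3 vs larger child 38 at index 1, swap → [38, 3, 18, 19, 13, 15, 2]
  3 vs larger child 19 at index 3, swap → [38, 19, 18, 3, 13, 15, 2]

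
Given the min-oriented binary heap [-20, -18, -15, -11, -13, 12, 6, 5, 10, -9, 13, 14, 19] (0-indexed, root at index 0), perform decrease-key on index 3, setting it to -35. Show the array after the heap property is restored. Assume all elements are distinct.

[-35, -20, -15, -18, -13, 12, 6, 5, 10, -9, 13, 14, 19]

set index 3 from -11 to -35 → [-20, -18, -15, -35, -13, 12, 6, 5, 10, -9, 13, 14, 19]
-35 < parent -18 at index 1, swap → [-20, -35, -15, -18, -13, 12, 6, 5, 10, -9, 13, 14, 19]
-35 < parent -20 at index 0, swap → [-35, -20, -15, -18, -13, 12, 6, 5, 10, -9, 13, 14, 19]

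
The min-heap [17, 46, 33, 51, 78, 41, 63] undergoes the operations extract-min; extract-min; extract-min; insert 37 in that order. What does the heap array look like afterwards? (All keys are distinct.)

[37, 46, 63, 78, 51]

extract-min → returns 17:
  remove root 17; move last element 63 to root → [63, 46, 33, 51, 78, 41]
  63 vs smaller child 33 at index 2, swap → [33, 46, 63, 51, 78, 41]
  63 vs only child 41 at index 5, swap → [33, 46, 41, 51, 78, 63]
extract-min → returns 33:
  remove root 33; move last element 63 to root → [63, 46, 41, 51, 78]
  63 vs smaller child 41 at index 2, swap → [41, 46, 63, 51, 78]
extract-min → returns 41:
  remove root 41; move last element 78 to root → [78, 46, 63, 51]
  78 vs smaller child 46 at index 1, swap → [46, 78, 63, 51]
  78 vs only child 51 at index 3, swap → [46, 51, 63, 78]
insert 37:
  append 37 at index 4 → [46, 51, 63, 78, 37]
  37 < parent 51 at index 1, swap → [46, 37, 63, 78, 51]
  37 < parent 46 at index 0, swap → [37, 46, 63, 78, 51]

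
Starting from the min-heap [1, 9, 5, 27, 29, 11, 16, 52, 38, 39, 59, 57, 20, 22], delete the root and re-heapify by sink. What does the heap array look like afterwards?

[5, 9, 11, 27, 29, 20, 16, 52, 38, 39, 59, 57, 22]

remove root 1; move last element 22 to root → [22, 9, 5, 27, 29, 11, 16, 52, 38, 39, 59, 57, 20]
22 vs smaller child 5 at index 2, swap → [5, 9, 22, 27, 29, 11, 16, 52, 38, 39, 59, 57, 20]
22 vs smaller child 11 at index 5, swap → [5, 9, 11, 27, 29, 22, 16, 52, 38, 39, 59, 57, 20]
22 vs smaller child 20 at index 12, swap → [5, 9, 11, 27, 29, 20, 16, 52, 38, 39, 59, 57, 22]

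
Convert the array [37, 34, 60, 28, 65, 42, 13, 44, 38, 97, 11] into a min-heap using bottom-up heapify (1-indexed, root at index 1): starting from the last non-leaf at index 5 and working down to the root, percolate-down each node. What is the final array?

[11, 28, 13, 37, 34, 42, 60, 44, 38, 97, 65]

sift down from index 5:
  65 vs smaller child 11 at index 11, swap → [37, 34, 60, 28, 11, 42, 13, 44, 38, 97, 65]
sift down from index 4: already satisfies heap property
sift down from index 3:
  60 vs smaller child 13 at index 7, swap → [37, 34, 13, 28, 11, 42, 60, 44, 38, 97, 65]
sift down from index 2:
  34 vs smaller child 11 at index 5, swap → [37, 11, 13, 28, 34, 42, 60, 44, 38, 97, 65]
sift down from index 1:
  37 vs smaller child 11 at index 2, swap → [11, 37, 13, 28, 34, 42, 60, 44, 38, 97, 65]
  37 vs smaller child 28 at index 4, swap → [11, 28, 13, 37, 34, 42, 60, 44, 38, 97, 65]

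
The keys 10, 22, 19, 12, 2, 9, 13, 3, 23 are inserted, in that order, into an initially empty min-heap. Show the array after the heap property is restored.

[2, 3, 9, 10, 12, 19, 13, 22, 23]

Insert 10:
  append 10 at index 0 → [10] (no swap needed)
Insert 22:
  append 22 at index 1 → [10, 22] (no swap needed)
Insert 19:
  append 19 at index 2 → [10, 22, 19] (no swap needed)
Insert 12:
  append 12 at index 3 → [10, 22, 19, 12]
  12 < parent 22 at index 1, swap → [10, 12, 19, 22]
Insert 2:
  append 2 at index 4 → [10, 12, 19, 22, 2]
  2 < parent 12 at index 1, swap → [10, 2, 19, 22, 12]
  2 < parent 10 at index 0, swap → [2, 10, 19, 22, 12]
Insert 9:
  append 9 at index 5 → [2, 10, 19, 22, 12, 9]
  9 < parent 19 at index 2, swap → [2, 10, 9, 22, 12, 19]
Insert 13:
  append 13 at index 6 → [2, 10, 9, 22, 12, 19, 13] (no swap needed)
Insert 3:
  append 3 at index 7 → [2, 10, 9, 22, 12, 19, 13, 3]
  3 < parent 22 at index 3, swap → [2, 10, 9, 3, 12, 19, 13, 22]
  3 < parent 10 at index 1, swap → [2, 3, 9, 10, 12, 19, 13, 22]
Insert 23:
  append 23 at index 8 → [2, 3, 9, 10, 12, 19, 13, 22, 23] (no swap needed)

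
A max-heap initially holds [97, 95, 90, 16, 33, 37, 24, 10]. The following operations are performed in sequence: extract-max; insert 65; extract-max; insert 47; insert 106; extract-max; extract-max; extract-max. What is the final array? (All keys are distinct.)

extract-max → returns 97:
  remove root 97; move last element 10 to root → [10, 95, 90, 16, 33, 37, 24]
  10 vs larger child 95 at index 1, swap → [95, 10, 90, 16, 33, 37, 24]
  10 vs larger child 33 at index 4, swap → [95, 33, 90, 16, 10, 37, 24]
insert 65:
  append 65 at index 7 → [95, 33, 90, 16, 10, 37, 24, 65]
  65 > parent 16 at index 3, swap → [95, 33, 90, 65, 10, 37, 24, 16]
  65 > parent 33 at index 1, swap → [95, 65, 90, 33, 10, 37, 24, 16]
extract-max → returns 95:
  remove root 95; move last element 16 to root → [16, 65, 90, 33, 10, 37, 24]
  16 vs larger child 90 at index 2, swap → [90, 65, 16, 33, 10, 37, 24]
  16 vs larger child 37 at index 5, swap → [90, 65, 37, 33, 10, 16, 24]
insert 47:
  append 47 at index 7 → [90, 65, 37, 33, 10, 16, 24, 47]
  47 > parent 33 at index 3, swap → [90, 65, 37, 47, 10, 16, 24, 33]
insert 106:
  append 106 at index 8 → [90, 65, 37, 47, 10, 16, 24, 33, 106]
  106 > parent 47 at index 3, swap → [90, 65, 37, 106, 10, 16, 24, 33, 47]
  106 > parent 65 at index 1, swap → [90, 106, 37, 65, 10, 16, 24, 33, 47]
  106 > parent 90 at index 0, swap → [106, 90, 37, 65, 10, 16, 24, 33, 47]
extract-max → returns 106:
  remove root 106; move last element 47 to root → [47, 90, 37, 65, 10, 16, 24, 33]
  47 vs larger child 90 at index 1, swap → [90, 47, 37, 65, 10, 16, 24, 33]
  47 vs larger child 65 at index 3, swap → [90, 65, 37, 47, 10, 16, 24, 33]
extract-max → returns 90:
  remove root 90; move last element 33 to root → [33, 65, 37, 47, 10, 16, 24]
  33 vs larger child 65 at index 1, swap → [65, 33, 37, 47, 10, 16, 24]
  33 vs larger child 47 at index 3, swap → [65, 47, 37, 33, 10, 16, 24]
extract-max → returns 65:
  remove root 65; move last element 24 to root → [24, 47, 37, 33, 10, 16]
  24 vs larger child 47 at index 1, swap → [47, 24, 37, 33, 10, 16]
  24 vs larger child 33 at index 3, swap → [47, 33, 37, 24, 10, 16]

[47, 33, 37, 24, 10, 16]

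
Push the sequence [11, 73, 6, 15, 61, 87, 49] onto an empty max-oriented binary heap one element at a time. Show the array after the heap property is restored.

[87, 61, 73, 11, 15, 6, 49]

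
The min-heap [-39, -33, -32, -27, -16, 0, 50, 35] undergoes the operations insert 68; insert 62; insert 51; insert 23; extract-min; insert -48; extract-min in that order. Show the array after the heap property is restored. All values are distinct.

[-33, -27, -32, 23, -16, 0, 50, 35, 68, 62, 51]

insert 68:
  append 68 at index 8 → [-39, -33, -32, -27, -16, 0, 50, 35, 68] (no swap needed)
insert 62:
  append 62 at index 9 → [-39, -33, -32, -27, -16, 0, 50, 35, 68, 62] (no swap needed)
insert 51:
  append 51 at index 10 → [-39, -33, -32, -27, -16, 0, 50, 35, 68, 62, 51] (no swap needed)
insert 23:
  append 23 at index 11 → [-39, -33, -32, -27, -16, 0, 50, 35, 68, 62, 51, 23] (no swap needed)
extract-min → returns -39:
  remove root -39; move last element 23 to root → [23, -33, -32, -27, -16, 0, 50, 35, 68, 62, 51]
  23 vs smaller child -33 at index 1, swap → [-33, 23, -32, -27, -16, 0, 50, 35, 68, 62, 51]
  23 vs smaller child -27 at index 3, swap → [-33, -27, -32, 23, -16, 0, 50, 35, 68, 62, 51]
insert -48:
  append -48 at index 11 → [-33, -27, -32, 23, -16, 0, 50, 35, 68, 62, 51, -48]
  -48 < parent 0 at index 5, swap → [-33, -27, -32, 23, -16, -48, 50, 35, 68, 62, 51, 0]
  -48 < parent -32 at index 2, swap → [-33, -27, -48, 23, -16, -32, 50, 35, 68, 62, 51, 0]
  -48 < parent -33 at index 0, swap → [-48, -27, -33, 23, -16, -32, 50, 35, 68, 62, 51, 0]
extract-min → returns -48:
  remove root -48; move last element 0 to root → [0, -27, -33, 23, -16, -32, 50, 35, 68, 62, 51]
  0 vs smaller child -33 at index 2, swap → [-33, -27, 0, 23, -16, -32, 50, 35, 68, 62, 51]
  0 vs smaller child -32 at index 5, swap → [-33, -27, -32, 23, -16, 0, 50, 35, 68, 62, 51]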